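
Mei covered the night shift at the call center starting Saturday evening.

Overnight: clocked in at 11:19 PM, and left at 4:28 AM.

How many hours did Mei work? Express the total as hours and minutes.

Overnight: 11:19 PM → midnight = 0 h 41 min; midnight → 4:28 AM = 4 h 28 min; span 5 h 9 min

5 h 9 min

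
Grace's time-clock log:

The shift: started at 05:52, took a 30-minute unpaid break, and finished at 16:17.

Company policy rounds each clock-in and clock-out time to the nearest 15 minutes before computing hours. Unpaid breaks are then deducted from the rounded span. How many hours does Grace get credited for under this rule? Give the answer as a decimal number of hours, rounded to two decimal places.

The shift: in 05:52→05:45, out 16:17→16:15; 10 h 30 min − 30 min = 10 h 0 min

10.00 hours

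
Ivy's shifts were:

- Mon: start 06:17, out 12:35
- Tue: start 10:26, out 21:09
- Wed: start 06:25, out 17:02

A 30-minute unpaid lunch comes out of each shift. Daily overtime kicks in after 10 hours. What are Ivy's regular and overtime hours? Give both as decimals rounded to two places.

Regular 25.80 hours, overtime 0.33 hours

Mon: 06:17–12:35 = 6 h 18 min; less 30 min break → 5 h 48 min
Tue: 10:26–21:09 = 10 h 43 min; less 30 min break → 10 h 13 min
Wed: 06:25–17:02 = 10 h 37 min; less 30 min break → 10 h 7 min
Mon reg 5 h 48 min / OT 0 h 0 min; Tue reg 10 h 0 min / OT 0 h 13 min; Wed reg 10 h 0 min / OT 0 h 7 min.
Totals: regular 25 h 48 min, overtime 0 h 20 min.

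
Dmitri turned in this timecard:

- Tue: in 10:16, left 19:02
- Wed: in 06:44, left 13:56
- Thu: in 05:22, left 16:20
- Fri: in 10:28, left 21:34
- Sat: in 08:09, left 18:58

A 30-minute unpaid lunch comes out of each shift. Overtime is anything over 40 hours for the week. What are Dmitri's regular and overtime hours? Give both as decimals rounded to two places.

Tue: 10:16–19:02 = 8 h 46 min; less 30 min break → 8 h 16 min
Wed: 06:44–13:56 = 7 h 12 min; less 30 min break → 6 h 42 min
Thu: 05:22–16:20 = 10 h 58 min; less 30 min break → 10 h 28 min
Fri: 10:28–21:34 = 11 h 6 min; less 30 min break → 10 h 36 min
Sat: 08:09–18:58 = 10 h 49 min; less 30 min break → 10 h 19 min
Total worked: 46 h 21 min = 46.35 h.
Threshold 40 h → overtime 6 h 21 min, regular 40 h 0 min.

Regular 40.00 hours, overtime 6.35 hours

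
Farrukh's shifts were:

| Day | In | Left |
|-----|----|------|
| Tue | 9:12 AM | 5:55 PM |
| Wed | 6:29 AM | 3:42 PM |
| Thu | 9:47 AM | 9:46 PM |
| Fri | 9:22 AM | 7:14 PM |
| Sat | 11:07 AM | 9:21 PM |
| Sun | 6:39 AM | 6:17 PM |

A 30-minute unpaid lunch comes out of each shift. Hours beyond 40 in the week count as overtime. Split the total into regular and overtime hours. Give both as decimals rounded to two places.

Tue: 9:12 AM–5:55 PM = 8 h 43 min; less 30 min break → 8 h 13 min
Wed: 6:29 AM–3:42 PM = 9 h 13 min; less 30 min break → 8 h 43 min
Thu: 9:47 AM–9:46 PM = 11 h 59 min; less 30 min break → 11 h 29 min
Fri: 9:22 AM–7:14 PM = 9 h 52 min; less 30 min break → 9 h 22 min
Sat: 11:07 AM–9:21 PM = 10 h 14 min; less 30 min break → 9 h 44 min
Sun: 6:39 AM–6:17 PM = 11 h 38 min; less 30 min break → 11 h 8 min
Total worked: 58 h 39 min = 58.65 h.
Threshold 40 h → overtime 18 h 39 min, regular 40 h 0 min.

Regular 40.00 hours, overtime 18.65 hours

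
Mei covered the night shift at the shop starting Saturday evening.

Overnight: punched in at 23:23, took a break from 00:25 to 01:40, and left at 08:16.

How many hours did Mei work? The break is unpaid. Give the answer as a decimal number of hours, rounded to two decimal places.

Overnight: 23:23 → midnight = 0 h 37 min; midnight → 08:16 = 8 h 16 min; span 8 h 53 min; less 75 min break → 7 h 38 min

7.63 hours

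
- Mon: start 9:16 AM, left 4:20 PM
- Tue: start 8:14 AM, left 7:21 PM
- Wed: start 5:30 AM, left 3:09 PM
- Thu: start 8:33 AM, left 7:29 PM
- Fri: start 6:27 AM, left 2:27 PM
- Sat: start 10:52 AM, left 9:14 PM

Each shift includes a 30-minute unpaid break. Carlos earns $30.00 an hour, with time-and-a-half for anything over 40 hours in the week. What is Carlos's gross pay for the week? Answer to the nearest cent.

Mon: 9:16 AM–4:20 PM = 7 h 4 min; less 30 min break → 6 h 34 min
Tue: 8:14 AM–7:21 PM = 11 h 7 min; less 30 min break → 10 h 37 min
Wed: 5:30 AM–3:09 PM = 9 h 39 min; less 30 min break → 9 h 9 min
Thu: 8:33 AM–7:29 PM = 10 h 56 min; less 30 min break → 10 h 26 min
Fri: 6:27 AM–2:27 PM = 8 h 0 min; less 30 min break → 7 h 30 min
Sat: 10:52 AM–9:14 PM = 10 h 22 min; less 30 min break → 9 h 52 min
Total worked: 54 h 8 min = 3248 min.
Regular 40 h 0 min = 2400 min at $30.00/h; overtime 14 h 8 min = 848 min at $45.00/h.
Pay = (2400 × $30.00 + 848 × $45.00) ÷ 60 = $1836.00.

$1836.00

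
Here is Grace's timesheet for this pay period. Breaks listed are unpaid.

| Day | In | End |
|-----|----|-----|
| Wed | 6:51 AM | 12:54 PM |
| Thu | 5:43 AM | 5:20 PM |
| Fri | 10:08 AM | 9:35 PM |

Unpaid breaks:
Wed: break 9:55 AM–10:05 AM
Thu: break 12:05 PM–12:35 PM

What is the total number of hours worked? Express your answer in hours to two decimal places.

28.45 hours

Wed: 6:51 AM–12:54 PM = 6 h 3 min; less 10 min break → 5 h 53 min
Thu: 5:43 AM–5:20 PM = 11 h 37 min; less 30 min break → 11 h 7 min
Fri: 10:08 AM–9:35 PM = 11 h 27 min
Total: 5 h 53 min + 11 h 7 min + 11 h 27 min = 28 h 27 min.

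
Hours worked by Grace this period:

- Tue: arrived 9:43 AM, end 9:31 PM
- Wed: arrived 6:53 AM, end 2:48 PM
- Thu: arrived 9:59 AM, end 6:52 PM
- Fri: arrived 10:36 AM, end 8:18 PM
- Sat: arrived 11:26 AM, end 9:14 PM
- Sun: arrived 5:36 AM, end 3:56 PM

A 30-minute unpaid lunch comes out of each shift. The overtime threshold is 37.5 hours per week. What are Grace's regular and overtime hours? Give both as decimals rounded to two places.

Regular 37.50 hours, overtime 17.93 hours

Tue: 9:43 AM–9:31 PM = 11 h 48 min; less 30 min break → 11 h 18 min
Wed: 6:53 AM–2:48 PM = 7 h 55 min; less 30 min break → 7 h 25 min
Thu: 9:59 AM–6:52 PM = 8 h 53 min; less 30 min break → 8 h 23 min
Fri: 10:36 AM–8:18 PM = 9 h 42 min; less 30 min break → 9 h 12 min
Sat: 11:26 AM–9:14 PM = 9 h 48 min; less 30 min break → 9 h 18 min
Sun: 5:36 AM–3:56 PM = 10 h 20 min; less 30 min break → 9 h 50 min
Total worked: 55 h 26 min = 55.43 h.
Threshold 37.5 h → overtime 17 h 56 min, regular 37 h 30 min.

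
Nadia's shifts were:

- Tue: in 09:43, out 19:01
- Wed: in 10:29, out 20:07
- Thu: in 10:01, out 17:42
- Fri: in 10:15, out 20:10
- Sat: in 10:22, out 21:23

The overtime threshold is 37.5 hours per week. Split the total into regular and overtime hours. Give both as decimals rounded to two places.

Regular 37.50 hours, overtime 10.05 hours

Tue: 09:43–19:01 = 9 h 18 min
Wed: 10:29–20:07 = 9 h 38 min
Thu: 10:01–17:42 = 7 h 41 min
Fri: 10:15–20:10 = 9 h 55 min
Sat: 10:22–21:23 = 11 h 1 min
Total worked: 47 h 33 min = 47.55 h.
Threshold 37.5 h → overtime 10 h 3 min, regular 37 h 30 min.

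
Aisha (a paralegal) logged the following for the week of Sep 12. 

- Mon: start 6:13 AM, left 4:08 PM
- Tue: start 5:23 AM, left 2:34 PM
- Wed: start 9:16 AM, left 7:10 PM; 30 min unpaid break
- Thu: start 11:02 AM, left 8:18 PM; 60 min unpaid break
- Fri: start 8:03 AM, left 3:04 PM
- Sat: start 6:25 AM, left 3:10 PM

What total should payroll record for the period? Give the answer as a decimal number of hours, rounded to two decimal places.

52.53 hours

Mon: 6:13 AM–4:08 PM = 9 h 55 min
Tue: 5:23 AM–2:34 PM = 9 h 11 min
Wed: 9:16 AM–7:10 PM = 9 h 54 min; less 30 min break → 9 h 24 min
Thu: 11:02 AM–8:18 PM = 9 h 16 min; less 60 min break → 8 h 16 min
Fri: 8:03 AM–3:04 PM = 7 h 1 min
Sat: 6:25 AM–3:10 PM = 8 h 45 min
Total: 9 h 55 min + 9 h 11 min + 9 h 24 min + 8 h 16 min + 7 h 1 min + 8 h 45 min = 52 h 32 min.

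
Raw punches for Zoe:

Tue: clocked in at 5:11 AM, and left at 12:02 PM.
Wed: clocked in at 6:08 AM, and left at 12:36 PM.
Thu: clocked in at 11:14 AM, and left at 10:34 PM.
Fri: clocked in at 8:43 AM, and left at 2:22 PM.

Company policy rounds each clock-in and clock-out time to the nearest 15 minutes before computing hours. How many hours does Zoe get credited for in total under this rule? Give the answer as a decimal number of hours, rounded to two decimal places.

Tue: in 5:11 AM→5:15 AM, out 12:02 PM→12:00 PM; 6 h 45 min
Wed: in 6:08 AM→6:15 AM, out 12:36 PM→12:30 PM; 6 h 15 min
Thu: in 11:14 AM→11:15 AM, out 10:34 PM→10:30 PM; 11 h 15 min
Fri: in 8:43 AM→8:45 AM, out 2:22 PM→2:15 PM; 5 h 30 min
Total credited: 29 h 45 min.

29.75 hours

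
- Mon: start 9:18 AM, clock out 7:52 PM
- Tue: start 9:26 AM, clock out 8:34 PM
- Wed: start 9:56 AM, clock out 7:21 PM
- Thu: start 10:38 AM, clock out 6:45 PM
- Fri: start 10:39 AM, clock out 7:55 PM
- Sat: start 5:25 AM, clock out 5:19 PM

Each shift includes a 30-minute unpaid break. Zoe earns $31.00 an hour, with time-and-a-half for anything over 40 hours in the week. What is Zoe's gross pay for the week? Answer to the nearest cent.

$2049.10

Mon: 9:18 AM–7:52 PM = 10 h 34 min; less 30 min break → 10 h 4 min
Tue: 9:26 AM–8:34 PM = 11 h 8 min; less 30 min break → 10 h 38 min
Wed: 9:56 AM–7:21 PM = 9 h 25 min; less 30 min break → 8 h 55 min
Thu: 10:38 AM–6:45 PM = 8 h 7 min; less 30 min break → 7 h 37 min
Fri: 10:39 AM–7:55 PM = 9 h 16 min; less 30 min break → 8 h 46 min
Sat: 5:25 AM–5:19 PM = 11 h 54 min; less 30 min break → 11 h 24 min
Total worked: 57 h 24 min = 3444 min.
Regular 40 h 0 min = 2400 min at $31.00/h; overtime 17 h 24 min = 1044 min at $46.50/h.
Pay = (2400 × $31.00 + 1044 × $46.50) ÷ 60 = $2049.10.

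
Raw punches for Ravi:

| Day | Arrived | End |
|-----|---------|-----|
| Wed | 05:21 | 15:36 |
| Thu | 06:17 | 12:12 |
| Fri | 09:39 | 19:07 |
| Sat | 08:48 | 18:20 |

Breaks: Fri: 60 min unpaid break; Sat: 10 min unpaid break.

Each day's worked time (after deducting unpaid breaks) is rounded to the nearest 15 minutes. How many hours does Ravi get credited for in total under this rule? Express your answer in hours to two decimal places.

Wed: 05:21–15:36 = 10 h 15 min → rounds to 10 h 15 min
Thu: 06:17–12:12 = 5 h 55 min → rounds to 6 h 0 min
Fri: 09:39–19:07 = 9 h 28 min − 60 min = 8 h 28 min → rounds to 8 h 30 min
Sat: 08:48–18:20 = 9 h 32 min − 10 min = 9 h 22 min → rounds to 9 h 15 min
Total credited: 34 h 0 min.

34.00 hours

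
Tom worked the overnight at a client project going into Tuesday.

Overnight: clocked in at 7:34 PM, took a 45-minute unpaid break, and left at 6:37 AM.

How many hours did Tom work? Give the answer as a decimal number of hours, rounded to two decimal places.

10.30 hours

Overnight: 7:34 PM → midnight = 4 h 26 min; midnight → 6:37 AM = 6 h 37 min; span 11 h 3 min; less 45 min break → 10 h 18 min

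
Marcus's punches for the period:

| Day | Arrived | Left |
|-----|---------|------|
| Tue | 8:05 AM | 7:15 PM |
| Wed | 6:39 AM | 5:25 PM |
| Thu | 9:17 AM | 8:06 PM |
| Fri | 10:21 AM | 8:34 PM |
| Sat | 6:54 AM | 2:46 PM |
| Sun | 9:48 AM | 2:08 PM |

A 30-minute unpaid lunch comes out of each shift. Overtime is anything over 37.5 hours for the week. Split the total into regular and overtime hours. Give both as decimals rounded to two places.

Tue: 8:05 AM–7:15 PM = 11 h 10 min; less 30 min break → 10 h 40 min
Wed: 6:39 AM–5:25 PM = 10 h 46 min; less 30 min break → 10 h 16 min
Thu: 9:17 AM–8:06 PM = 10 h 49 min; less 30 min break → 10 h 19 min
Fri: 10:21 AM–8:34 PM = 10 h 13 min; less 30 min break → 9 h 43 min
Sat: 6:54 AM–2:46 PM = 7 h 52 min; less 30 min break → 7 h 22 min
Sun: 9:48 AM–2:08 PM = 4 h 20 min; less 30 min break → 3 h 50 min
Total worked: 52 h 10 min = 52.17 h.
Threshold 37.5 h → overtime 14 h 40 min, regular 37 h 30 min.

Regular 37.50 hours, overtime 14.67 hours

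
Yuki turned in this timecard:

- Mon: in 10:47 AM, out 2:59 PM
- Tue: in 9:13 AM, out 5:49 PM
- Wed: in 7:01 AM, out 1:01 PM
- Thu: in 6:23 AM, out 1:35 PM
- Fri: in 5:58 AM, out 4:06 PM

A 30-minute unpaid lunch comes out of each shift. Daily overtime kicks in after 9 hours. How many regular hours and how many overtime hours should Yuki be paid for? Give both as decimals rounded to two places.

Regular 33.00 hours, overtime 0.63 hours

Mon: 10:47 AM–2:59 PM = 4 h 12 min; less 30 min break → 3 h 42 min
Tue: 9:13 AM–5:49 PM = 8 h 36 min; less 30 min break → 8 h 6 min
Wed: 7:01 AM–1:01 PM = 6 h 0 min; less 30 min break → 5 h 30 min
Thu: 6:23 AM–1:35 PM = 7 h 12 min; less 30 min break → 6 h 42 min
Fri: 5:58 AM–4:06 PM = 10 h 8 min; less 30 min break → 9 h 38 min
Mon reg 3 h 42 min / OT 0 h 0 min; Tue reg 8 h 6 min / OT 0 h 0 min; Wed reg 5 h 30 min / OT 0 h 0 min; Thu reg 6 h 42 min / OT 0 h 0 min; Fri reg 9 h 0 min / OT 0 h 38 min.
Totals: regular 33 h 0 min, overtime 0 h 38 min.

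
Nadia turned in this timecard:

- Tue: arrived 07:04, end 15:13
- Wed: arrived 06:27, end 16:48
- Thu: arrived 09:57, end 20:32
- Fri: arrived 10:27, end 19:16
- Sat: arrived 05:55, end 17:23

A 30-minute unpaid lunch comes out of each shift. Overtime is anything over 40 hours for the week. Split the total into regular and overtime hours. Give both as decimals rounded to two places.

Regular 40.00 hours, overtime 6.87 hours

Tue: 07:04–15:13 = 8 h 9 min; less 30 min break → 7 h 39 min
Wed: 06:27–16:48 = 10 h 21 min; less 30 min break → 9 h 51 min
Thu: 09:57–20:32 = 10 h 35 min; less 30 min break → 10 h 5 min
Fri: 10:27–19:16 = 8 h 49 min; less 30 min break → 8 h 19 min
Sat: 05:55–17:23 = 11 h 28 min; less 30 min break → 10 h 58 min
Total worked: 46 h 52 min = 46.87 h.
Threshold 40 h → overtime 6 h 52 min, regular 40 h 0 min.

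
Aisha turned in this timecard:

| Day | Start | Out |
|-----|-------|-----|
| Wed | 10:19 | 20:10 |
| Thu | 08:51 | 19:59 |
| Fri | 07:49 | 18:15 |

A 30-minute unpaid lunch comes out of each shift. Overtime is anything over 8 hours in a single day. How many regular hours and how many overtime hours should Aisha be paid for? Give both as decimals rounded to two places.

Regular 24.00 hours, overtime 5.92 hours

Wed: 10:19–20:10 = 9 h 51 min; less 30 min break → 9 h 21 min
Thu: 08:51–19:59 = 11 h 8 min; less 30 min break → 10 h 38 min
Fri: 07:49–18:15 = 10 h 26 min; less 30 min break → 9 h 56 min
Wed reg 8 h 0 min / OT 1 h 21 min; Thu reg 8 h 0 min / OT 2 h 38 min; Fri reg 8 h 0 min / OT 1 h 56 min.
Totals: regular 24 h 0 min, overtime 5 h 55 min.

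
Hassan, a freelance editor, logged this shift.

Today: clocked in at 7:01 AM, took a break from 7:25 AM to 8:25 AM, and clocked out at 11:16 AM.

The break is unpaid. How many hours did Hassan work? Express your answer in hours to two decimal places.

Today: 7:01 AM–11:16 AM = 4 h 15 min; less 60 min break → 3 h 15 min

3.25 hours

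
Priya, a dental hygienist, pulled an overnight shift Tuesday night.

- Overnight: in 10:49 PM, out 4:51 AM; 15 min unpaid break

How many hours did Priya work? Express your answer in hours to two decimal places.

Overnight: 10:49 PM → midnight = 1 h 11 min; midnight → 4:51 AM = 4 h 51 min; span 6 h 2 min; less 15 min break → 5 h 47 min

5.78 hours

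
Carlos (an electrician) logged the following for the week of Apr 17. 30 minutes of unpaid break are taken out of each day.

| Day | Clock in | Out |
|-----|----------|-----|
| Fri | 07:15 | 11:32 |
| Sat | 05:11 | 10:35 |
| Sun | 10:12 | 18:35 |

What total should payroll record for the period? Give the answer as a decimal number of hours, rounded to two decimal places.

16.57 hours

Fri: 07:15–11:32 = 4 h 17 min; less 30 min break → 3 h 47 min
Sat: 05:11–10:35 = 5 h 24 min; less 30 min break → 4 h 54 min
Sun: 10:12–18:35 = 8 h 23 min; less 30 min break → 7 h 53 min
Total: 3 h 47 min + 4 h 54 min + 7 h 53 min = 16 h 34 min.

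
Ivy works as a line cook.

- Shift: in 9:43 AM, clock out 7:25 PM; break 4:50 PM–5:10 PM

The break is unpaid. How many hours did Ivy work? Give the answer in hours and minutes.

9 h 22 min

Shift: 9:43 AM–7:25 PM = 9 h 42 min; less 20 min break → 9 h 22 min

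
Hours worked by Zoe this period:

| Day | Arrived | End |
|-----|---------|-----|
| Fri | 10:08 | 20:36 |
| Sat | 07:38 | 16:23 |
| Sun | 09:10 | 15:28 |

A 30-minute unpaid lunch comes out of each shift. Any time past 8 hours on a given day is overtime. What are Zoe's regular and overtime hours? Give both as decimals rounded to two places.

Fri: 10:08–20:36 = 10 h 28 min; less 30 min break → 9 h 58 min
Sat: 07:38–16:23 = 8 h 45 min; less 30 min break → 8 h 15 min
Sun: 09:10–15:28 = 6 h 18 min; less 30 min break → 5 h 48 min
Fri reg 8 h 0 min / OT 1 h 58 min; Sat reg 8 h 0 min / OT 0 h 15 min; Sun reg 5 h 48 min / OT 0 h 0 min.
Totals: regular 21 h 48 min, overtime 2 h 13 min.

Regular 21.80 hours, overtime 2.22 hours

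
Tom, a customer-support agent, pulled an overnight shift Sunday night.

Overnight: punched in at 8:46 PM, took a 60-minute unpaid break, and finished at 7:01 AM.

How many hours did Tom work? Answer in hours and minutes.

9 h 15 min

Overnight: 8:46 PM → midnight = 3 h 14 min; midnight → 7:01 AM = 7 h 1 min; span 10 h 15 min; less 60 min break → 9 h 15 min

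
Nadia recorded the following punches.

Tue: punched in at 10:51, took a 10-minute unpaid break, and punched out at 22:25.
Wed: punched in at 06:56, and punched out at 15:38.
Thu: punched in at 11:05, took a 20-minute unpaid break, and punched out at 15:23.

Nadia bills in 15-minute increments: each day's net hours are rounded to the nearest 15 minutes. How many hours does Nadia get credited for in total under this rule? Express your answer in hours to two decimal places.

Tue: 10:51–22:25 = 11 h 34 min − 10 min = 11 h 24 min → rounds to 11 h 30 min
Wed: 06:56–15:38 = 8 h 42 min → rounds to 8 h 45 min
Thu: 11:05–15:23 = 4 h 18 min − 20 min = 3 h 58 min → rounds to 4 h 0 min
Total credited: 24 h 15 min.

24.25 hours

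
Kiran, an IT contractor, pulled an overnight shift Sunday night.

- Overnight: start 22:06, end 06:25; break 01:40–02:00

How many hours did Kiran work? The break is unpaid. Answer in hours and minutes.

7 h 59 min

Overnight: 22:06 → midnight = 1 h 54 min; midnight → 06:25 = 6 h 25 min; span 8 h 19 min; less 20 min break → 7 h 59 min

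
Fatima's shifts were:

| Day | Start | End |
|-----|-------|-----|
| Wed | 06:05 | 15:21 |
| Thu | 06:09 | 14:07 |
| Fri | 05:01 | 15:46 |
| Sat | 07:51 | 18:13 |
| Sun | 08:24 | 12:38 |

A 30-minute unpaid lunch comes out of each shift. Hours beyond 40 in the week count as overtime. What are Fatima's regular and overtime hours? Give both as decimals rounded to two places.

Wed: 06:05–15:21 = 9 h 16 min; less 30 min break → 8 h 46 min
Thu: 06:09–14:07 = 7 h 58 min; less 30 min break → 7 h 28 min
Fri: 05:01–15:46 = 10 h 45 min; less 30 min break → 10 h 15 min
Sat: 07:51–18:13 = 10 h 22 min; less 30 min break → 9 h 52 min
Sun: 08:24–12:38 = 4 h 14 min; less 30 min break → 3 h 44 min
Total worked: 40 h 5 min = 40.08 h.
Threshold 40 h → overtime 0 h 5 min, regular 40 h 0 min.

Regular 40.00 hours, overtime 0.08 hours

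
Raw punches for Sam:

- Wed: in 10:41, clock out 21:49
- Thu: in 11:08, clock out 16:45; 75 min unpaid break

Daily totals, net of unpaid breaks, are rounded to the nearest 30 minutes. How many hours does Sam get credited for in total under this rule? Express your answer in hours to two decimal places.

15.50 hours

Wed: 10:41–21:49 = 11 h 8 min → rounds to 11 h 0 min
Thu: 11:08–16:45 = 5 h 37 min − 75 min = 4 h 22 min → rounds to 4 h 30 min
Total credited: 15 h 30 min.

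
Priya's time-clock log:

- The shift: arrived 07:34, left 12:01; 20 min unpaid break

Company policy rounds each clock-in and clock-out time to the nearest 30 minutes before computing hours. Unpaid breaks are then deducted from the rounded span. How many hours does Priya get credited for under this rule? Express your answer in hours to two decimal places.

The shift: in 07:34→07:30, out 12:01→12:00; 4 h 30 min − 20 min = 4 h 10 min

4.17 hours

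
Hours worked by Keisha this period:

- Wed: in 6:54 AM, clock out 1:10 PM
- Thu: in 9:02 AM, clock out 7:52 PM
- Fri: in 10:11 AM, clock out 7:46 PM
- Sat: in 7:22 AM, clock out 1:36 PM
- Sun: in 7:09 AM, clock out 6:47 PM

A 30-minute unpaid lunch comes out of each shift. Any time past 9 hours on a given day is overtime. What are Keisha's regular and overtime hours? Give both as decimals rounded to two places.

Regular 38.50 hours, overtime 3.55 hours

Wed: 6:54 AM–1:10 PM = 6 h 16 min; less 30 min break → 5 h 46 min
Thu: 9:02 AM–7:52 PM = 10 h 50 min; less 30 min break → 10 h 20 min
Fri: 10:11 AM–7:46 PM = 9 h 35 min; less 30 min break → 9 h 5 min
Sat: 7:22 AM–1:36 PM = 6 h 14 min; less 30 min break → 5 h 44 min
Sun: 7:09 AM–6:47 PM = 11 h 38 min; less 30 min break → 11 h 8 min
Wed reg 5 h 46 min / OT 0 h 0 min; Thu reg 9 h 0 min / OT 1 h 20 min; Fri reg 9 h 0 min / OT 0 h 5 min; Sat reg 5 h 44 min / OT 0 h 0 min; Sun reg 9 h 0 min / OT 2 h 8 min.
Totals: regular 38 h 30 min, overtime 3 h 33 min.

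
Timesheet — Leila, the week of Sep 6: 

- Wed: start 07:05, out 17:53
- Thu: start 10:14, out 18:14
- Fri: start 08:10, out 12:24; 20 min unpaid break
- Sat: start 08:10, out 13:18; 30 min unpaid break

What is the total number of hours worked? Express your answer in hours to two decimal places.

Wed: 07:05–17:53 = 10 h 48 min
Thu: 10:14–18:14 = 8 h 0 min
Fri: 08:10–12:24 = 4 h 14 min; less 20 min break → 3 h 54 min
Sat: 08:10–13:18 = 5 h 8 min; less 30 min break → 4 h 38 min
Total: 10 h 48 min + 8 h 0 min + 3 h 54 min + 4 h 38 min = 27 h 20 min.

27.33 hours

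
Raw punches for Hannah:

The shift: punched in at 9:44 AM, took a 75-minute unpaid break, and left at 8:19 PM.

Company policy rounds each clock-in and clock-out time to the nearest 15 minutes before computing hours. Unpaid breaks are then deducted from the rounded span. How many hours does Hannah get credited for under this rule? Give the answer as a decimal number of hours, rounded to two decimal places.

9.25 hours

The shift: in 9:44 AM→9:45 AM, out 8:19 PM→8:15 PM; 10 h 30 min − 75 min = 9 h 15 min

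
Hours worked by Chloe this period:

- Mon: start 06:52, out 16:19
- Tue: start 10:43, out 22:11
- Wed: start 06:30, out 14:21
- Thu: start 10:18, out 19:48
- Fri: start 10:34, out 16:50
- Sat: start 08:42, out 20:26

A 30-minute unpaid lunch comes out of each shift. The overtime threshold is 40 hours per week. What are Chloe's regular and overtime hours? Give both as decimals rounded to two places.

Mon: 06:52–16:19 = 9 h 27 min; less 30 min break → 8 h 57 min
Tue: 10:43–22:11 = 11 h 28 min; less 30 min break → 10 h 58 min
Wed: 06:30–14:21 = 7 h 51 min; less 30 min break → 7 h 21 min
Thu: 10:18–19:48 = 9 h 30 min; less 30 min break → 9 h 0 min
Fri: 10:34–16:50 = 6 h 16 min; less 30 min break → 5 h 46 min
Sat: 08:42–20:26 = 11 h 44 min; less 30 min break → 11 h 14 min
Total worked: 53 h 16 min = 53.27 h.
Threshold 40 h → overtime 13 h 16 min, regular 40 h 0 min.

Regular 40.00 hours, overtime 13.27 hours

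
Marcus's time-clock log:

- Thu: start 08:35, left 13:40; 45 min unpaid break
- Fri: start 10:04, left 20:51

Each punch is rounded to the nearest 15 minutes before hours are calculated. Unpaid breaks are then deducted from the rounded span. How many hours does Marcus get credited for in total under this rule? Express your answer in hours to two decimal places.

Thu: in 08:35→08:30, out 13:40→13:45; 5 h 15 min − 45 min = 4 h 30 min
Fri: in 10:04→10:00, out 20:51→20:45; 10 h 45 min
Total credited: 15 h 15 min.

15.25 hours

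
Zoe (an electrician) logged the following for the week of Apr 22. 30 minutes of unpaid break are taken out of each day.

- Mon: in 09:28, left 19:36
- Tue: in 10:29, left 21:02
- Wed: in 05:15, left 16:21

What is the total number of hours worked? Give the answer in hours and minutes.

30 h 17 min

Mon: 09:28–19:36 = 10 h 8 min; less 30 min break → 9 h 38 min
Tue: 10:29–21:02 = 10 h 33 min; less 30 min break → 10 h 3 min
Wed: 05:15–16:21 = 11 h 6 min; less 30 min break → 10 h 36 min
Total: 9 h 38 min + 10 h 3 min + 10 h 36 min = 30 h 17 min.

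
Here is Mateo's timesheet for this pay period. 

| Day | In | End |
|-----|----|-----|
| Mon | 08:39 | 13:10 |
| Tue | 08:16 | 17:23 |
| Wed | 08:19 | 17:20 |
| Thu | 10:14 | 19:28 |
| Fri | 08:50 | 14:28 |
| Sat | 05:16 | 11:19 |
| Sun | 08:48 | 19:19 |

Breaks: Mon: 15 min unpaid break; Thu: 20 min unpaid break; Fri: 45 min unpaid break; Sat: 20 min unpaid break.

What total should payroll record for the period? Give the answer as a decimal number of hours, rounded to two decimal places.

52.42 hours

Mon: 08:39–13:10 = 4 h 31 min; less 15 min break → 4 h 16 min
Tue: 08:16–17:23 = 9 h 7 min
Wed: 08:19–17:20 = 9 h 1 min
Thu: 10:14–19:28 = 9 h 14 min; less 20 min break → 8 h 54 min
Fri: 08:50–14:28 = 5 h 38 min; less 45 min break → 4 h 53 min
Sat: 05:16–11:19 = 6 h 3 min; less 20 min break → 5 h 43 min
Sun: 08:48–19:19 = 10 h 31 min
Total: 4 h 16 min + 9 h 7 min + 9 h 1 min + 8 h 54 min + 4 h 53 min + 5 h 43 min + 10 h 31 min = 52 h 25 min.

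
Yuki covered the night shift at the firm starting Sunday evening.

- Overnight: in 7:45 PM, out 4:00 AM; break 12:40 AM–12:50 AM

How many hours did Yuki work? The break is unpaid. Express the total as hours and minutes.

8 h 5 min

Overnight: 7:45 PM → midnight = 4 h 15 min; midnight → 4:00 AM = 4 h 0 min; span 8 h 15 min; less 10 min break → 8 h 5 min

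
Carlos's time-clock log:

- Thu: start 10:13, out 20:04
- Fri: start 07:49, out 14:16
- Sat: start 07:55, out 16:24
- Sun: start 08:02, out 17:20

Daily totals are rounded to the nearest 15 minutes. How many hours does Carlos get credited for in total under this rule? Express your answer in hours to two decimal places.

34.00 hours

Thu: 10:13–20:04 = 9 h 51 min → rounds to 9 h 45 min
Fri: 07:49–14:16 = 6 h 27 min → rounds to 6 h 30 min
Sat: 07:55–16:24 = 8 h 29 min → rounds to 8 h 30 min
Sun: 08:02–17:20 = 9 h 18 min → rounds to 9 h 15 min
Total credited: 34 h 0 min.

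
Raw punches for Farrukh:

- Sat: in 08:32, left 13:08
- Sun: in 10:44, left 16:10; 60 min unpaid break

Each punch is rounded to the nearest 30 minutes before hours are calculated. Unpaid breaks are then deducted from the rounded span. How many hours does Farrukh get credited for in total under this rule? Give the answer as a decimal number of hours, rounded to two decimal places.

9.00 hours

Sat: in 08:32→08:30, out 13:08→13:00; 4 h 30 min
Sun: in 10:44→10:30, out 16:10→16:00; 5 h 30 min − 60 min = 4 h 30 min
Total credited: 9 h 0 min.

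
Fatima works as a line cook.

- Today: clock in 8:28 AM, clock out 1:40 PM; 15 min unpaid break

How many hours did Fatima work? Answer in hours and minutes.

Today: 8:28 AM–1:40 PM = 5 h 12 min; less 15 min break → 4 h 57 min

4 h 57 min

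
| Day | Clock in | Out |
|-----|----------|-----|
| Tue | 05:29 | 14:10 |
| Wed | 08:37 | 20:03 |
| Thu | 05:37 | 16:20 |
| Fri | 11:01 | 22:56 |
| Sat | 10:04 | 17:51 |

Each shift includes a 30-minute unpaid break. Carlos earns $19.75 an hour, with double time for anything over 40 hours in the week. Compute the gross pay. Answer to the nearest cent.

Tue: 05:29–14:10 = 8 h 41 min; less 30 min break → 8 h 11 min
Wed: 08:37–20:03 = 11 h 26 min; less 30 min break → 10 h 56 min
Thu: 05:37–16:20 = 10 h 43 min; less 30 min break → 10 h 13 min
Fri: 11:01–22:56 = 11 h 55 min; less 30 min break → 11 h 25 min
Sat: 10:04–17:51 = 7 h 47 min; less 30 min break → 7 h 17 min
Total worked: 48 h 2 min = 2882 min.
Regular 40 h 0 min = 2400 min at $19.75/h; overtime 8 h 2 min = 482 min at $39.50/h.
Pay = (2400 × $19.75 + 482 × $39.50) ÷ 60 = $1107.32.

$1107.32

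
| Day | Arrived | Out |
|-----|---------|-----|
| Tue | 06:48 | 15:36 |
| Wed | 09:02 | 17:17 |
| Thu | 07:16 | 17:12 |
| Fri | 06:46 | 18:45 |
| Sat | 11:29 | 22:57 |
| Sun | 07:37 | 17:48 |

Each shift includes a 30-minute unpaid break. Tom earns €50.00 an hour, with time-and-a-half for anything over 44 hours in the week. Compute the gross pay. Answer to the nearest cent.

Tue: 06:48–15:36 = 8 h 48 min; less 30 min break → 8 h 18 min
Wed: 09:02–17:17 = 8 h 15 min; less 30 min break → 7 h 45 min
Thu: 07:16–17:12 = 9 h 56 min; less 30 min break → 9 h 26 min
Fri: 06:46–18:45 = 11 h 59 min; less 30 min break → 11 h 29 min
Sat: 11:29–22:57 = 11 h 28 min; less 30 min break → 10 h 58 min
Sun: 07:37–17:48 = 10 h 11 min; less 30 min break → 9 h 41 min
Total worked: 57 h 37 min = 3457 min.
Regular 44 h 0 min = 2640 min at €50.00/h; overtime 13 h 37 min = 817 min at €75.00/h.
Pay = (2640 × €50.00 + 817 × €75.00) ÷ 60 = €3221.25.

€3221.25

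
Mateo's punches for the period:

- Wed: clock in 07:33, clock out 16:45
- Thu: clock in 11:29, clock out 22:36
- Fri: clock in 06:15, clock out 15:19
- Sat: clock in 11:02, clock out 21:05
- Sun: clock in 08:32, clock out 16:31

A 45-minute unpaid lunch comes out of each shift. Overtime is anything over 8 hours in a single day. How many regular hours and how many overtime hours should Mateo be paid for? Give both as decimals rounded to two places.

Wed: 07:33–16:45 = 9 h 12 min; less 45 min break → 8 h 27 min
Thu: 11:29–22:36 = 11 h 7 min; less 45 min break → 10 h 22 min
Fri: 06:15–15:19 = 9 h 4 min; less 45 min break → 8 h 19 min
Sat: 11:02–21:05 = 10 h 3 min; less 45 min break → 9 h 18 min
Sun: 08:32–16:31 = 7 h 59 min; less 45 min break → 7 h 14 min
Wed reg 8 h 0 min / OT 0 h 27 min; Thu reg 8 h 0 min / OT 2 h 22 min; Fri reg 8 h 0 min / OT 0 h 19 min; Sat reg 8 h 0 min / OT 1 h 18 min; Sun reg 7 h 14 min / OT 0 h 0 min.
Totals: regular 39 h 14 min, overtime 4 h 26 min.

Regular 39.23 hours, overtime 4.43 hours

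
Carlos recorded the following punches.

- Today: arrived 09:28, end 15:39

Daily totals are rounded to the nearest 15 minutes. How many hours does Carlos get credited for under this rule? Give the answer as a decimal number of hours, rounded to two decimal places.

Today: 09:28–15:39 = 6 h 11 min → rounds to 6 h 15 min

6.25 hours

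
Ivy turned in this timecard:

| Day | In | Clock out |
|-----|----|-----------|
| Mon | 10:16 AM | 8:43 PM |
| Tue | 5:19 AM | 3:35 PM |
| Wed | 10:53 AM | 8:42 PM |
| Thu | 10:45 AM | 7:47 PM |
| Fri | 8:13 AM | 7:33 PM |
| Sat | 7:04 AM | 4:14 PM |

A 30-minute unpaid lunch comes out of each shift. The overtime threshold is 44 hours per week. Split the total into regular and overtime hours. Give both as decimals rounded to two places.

Mon: 10:16 AM–8:43 PM = 10 h 27 min; less 30 min break → 9 h 57 min
Tue: 5:19 AM–3:35 PM = 10 h 16 min; less 30 min break → 9 h 46 min
Wed: 10:53 AM–8:42 PM = 9 h 49 min; less 30 min break → 9 h 19 min
Thu: 10:45 AM–7:47 PM = 9 h 2 min; less 30 min break → 8 h 32 min
Fri: 8:13 AM–7:33 PM = 11 h 20 min; less 30 min break → 10 h 50 min
Sat: 7:04 AM–4:14 PM = 9 h 10 min; less 30 min break → 8 h 40 min
Total worked: 57 h 4 min = 57.07 h.
Threshold 44 h → overtime 13 h 4 min, regular 44 h 0 min.

Regular 44.00 hours, overtime 13.07 hours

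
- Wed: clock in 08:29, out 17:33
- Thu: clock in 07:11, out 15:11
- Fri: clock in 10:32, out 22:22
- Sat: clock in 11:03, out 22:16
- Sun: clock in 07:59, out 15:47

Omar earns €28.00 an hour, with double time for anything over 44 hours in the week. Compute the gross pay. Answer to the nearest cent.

Wed: 08:29–17:33 = 9 h 4 min
Thu: 07:11–15:11 = 8 h 0 min
Fri: 10:32–22:22 = 11 h 50 min
Sat: 11:03–22:16 = 11 h 13 min
Sun: 07:59–15:47 = 7 h 48 min
Total worked: 47 h 55 min = 2875 min.
Regular 44 h 0 min = 2640 min at €28.00/h; overtime 3 h 55 min = 235 min at €56.00/h.
Pay = (2640 × €28.00 + 235 × €56.00) ÷ 60 = €1451.33.

€1451.33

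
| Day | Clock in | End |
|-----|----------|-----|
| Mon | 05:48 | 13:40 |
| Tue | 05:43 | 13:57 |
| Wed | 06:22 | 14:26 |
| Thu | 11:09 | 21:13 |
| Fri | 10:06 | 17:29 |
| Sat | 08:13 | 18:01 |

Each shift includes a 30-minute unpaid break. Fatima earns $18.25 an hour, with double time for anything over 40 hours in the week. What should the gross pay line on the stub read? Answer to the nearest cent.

Mon: 05:48–13:40 = 7 h 52 min; less 30 min break → 7 h 22 min
Tue: 05:43–13:57 = 8 h 14 min; less 30 min break → 7 h 44 min
Wed: 06:22–14:26 = 8 h 4 min; less 30 min break → 7 h 34 min
Thu: 11:09–21:13 = 10 h 4 min; less 30 min break → 9 h 34 min
Fri: 10:06–17:29 = 7 h 23 min; less 30 min break → 6 h 53 min
Sat: 08:13–18:01 = 9 h 48 min; less 30 min break → 9 h 18 min
Total worked: 48 h 25 min = 2905 min.
Regular 40 h 0 min = 2400 min at $18.25/h; overtime 8 h 25 min = 505 min at $36.50/h.
Pay = (2400 × $18.25 + 505 × $36.50) ÷ 60 = $1037.21.

$1037.21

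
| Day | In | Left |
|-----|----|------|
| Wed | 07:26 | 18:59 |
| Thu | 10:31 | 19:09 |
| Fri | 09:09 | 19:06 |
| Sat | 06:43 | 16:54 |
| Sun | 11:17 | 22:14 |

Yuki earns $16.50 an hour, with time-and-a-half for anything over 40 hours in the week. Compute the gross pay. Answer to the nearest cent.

$938.85

Wed: 07:26–18:59 = 11 h 33 min
Thu: 10:31–19:09 = 8 h 38 min
Fri: 09:09–19:06 = 9 h 57 min
Sat: 06:43–16:54 = 10 h 11 min
Sun: 11:17–22:14 = 10 h 57 min
Total worked: 51 h 16 min = 3076 min.
Regular 40 h 0 min = 2400 min at $16.50/h; overtime 11 h 16 min = 676 min at $24.75/h.
Pay = (2400 × $16.50 + 676 × $24.75) ÷ 60 = $938.85.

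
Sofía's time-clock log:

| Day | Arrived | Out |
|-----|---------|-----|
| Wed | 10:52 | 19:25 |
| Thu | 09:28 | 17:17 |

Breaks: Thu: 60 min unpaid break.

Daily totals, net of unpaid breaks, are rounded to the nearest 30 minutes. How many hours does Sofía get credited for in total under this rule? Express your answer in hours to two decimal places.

15.50 hours

Wed: 10:52–19:25 = 8 h 33 min → rounds to 8 h 30 min
Thu: 09:28–17:17 = 7 h 49 min − 60 min = 6 h 49 min → rounds to 7 h 0 min
Total credited: 15 h 30 min.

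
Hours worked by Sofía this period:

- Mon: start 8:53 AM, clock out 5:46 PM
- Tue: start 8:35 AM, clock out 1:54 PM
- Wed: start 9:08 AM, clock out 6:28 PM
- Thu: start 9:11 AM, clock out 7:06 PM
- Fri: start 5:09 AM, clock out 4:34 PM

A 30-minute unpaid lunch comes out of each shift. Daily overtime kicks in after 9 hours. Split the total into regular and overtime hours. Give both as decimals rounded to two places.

Mon: 8:53 AM–5:46 PM = 8 h 53 min; less 30 min break → 8 h 23 min
Tue: 8:35 AM–1:54 PM = 5 h 19 min; less 30 min break → 4 h 49 min
Wed: 9:08 AM–6:28 PM = 9 h 20 min; less 30 min break → 8 h 50 min
Thu: 9:11 AM–7:06 PM = 9 h 55 min; less 30 min break → 9 h 25 min
Fri: 5:09 AM–4:34 PM = 11 h 25 min; less 30 min break → 10 h 55 min
Mon reg 8 h 23 min / OT 0 h 0 min; Tue reg 4 h 49 min / OT 0 h 0 min; Wed reg 8 h 50 min / OT 0 h 0 min; Thu reg 9 h 0 min / OT 0 h 25 min; Fri reg 9 h 0 min / OT 1 h 55 min.
Totals: regular 40 h 2 min, overtime 2 h 20 min.

Regular 40.03 hours, overtime 2.33 hours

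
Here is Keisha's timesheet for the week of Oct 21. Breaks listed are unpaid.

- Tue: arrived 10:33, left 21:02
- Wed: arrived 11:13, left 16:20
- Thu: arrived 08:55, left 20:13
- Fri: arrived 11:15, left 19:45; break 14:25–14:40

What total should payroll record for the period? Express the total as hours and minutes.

35 h 9 min

Tue: 10:33–21:02 = 10 h 29 min
Wed: 11:13–16:20 = 5 h 7 min
Thu: 08:55–20:13 = 11 h 18 min
Fri: 11:15–19:45 = 8 h 30 min; less 15 min break → 8 h 15 min
Total: 10 h 29 min + 5 h 7 min + 11 h 18 min + 8 h 15 min = 35 h 9 min.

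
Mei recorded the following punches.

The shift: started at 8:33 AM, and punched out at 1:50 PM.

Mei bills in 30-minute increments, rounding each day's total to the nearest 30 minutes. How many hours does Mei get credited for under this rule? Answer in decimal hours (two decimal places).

The shift: 8:33 AM–1:50 PM = 5 h 17 min → rounds to 5 h 30 min

5.50 hours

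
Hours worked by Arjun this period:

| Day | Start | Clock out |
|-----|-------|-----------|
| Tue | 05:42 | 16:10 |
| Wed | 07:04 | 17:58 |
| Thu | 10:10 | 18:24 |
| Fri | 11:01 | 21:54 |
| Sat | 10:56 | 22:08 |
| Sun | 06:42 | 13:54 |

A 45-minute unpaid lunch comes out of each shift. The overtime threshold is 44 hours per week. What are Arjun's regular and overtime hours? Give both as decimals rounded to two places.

Tue: 05:42–16:10 = 10 h 28 min; less 45 min break → 9 h 43 min
Wed: 07:04–17:58 = 10 h 54 min; less 45 min break → 10 h 9 min
Thu: 10:10–18:24 = 8 h 14 min; less 45 min break → 7 h 29 min
Fri: 11:01–21:54 = 10 h 53 min; less 45 min break → 10 h 8 min
Sat: 10:56–22:08 = 11 h 12 min; less 45 min break → 10 h 27 min
Sun: 06:42–13:54 = 7 h 12 min; less 45 min break → 6 h 27 min
Total worked: 54 h 23 min = 54.38 h.
Threshold 44 h → overtime 10 h 23 min, regular 44 h 0 min.

Regular 44.00 hours, overtime 10.38 hours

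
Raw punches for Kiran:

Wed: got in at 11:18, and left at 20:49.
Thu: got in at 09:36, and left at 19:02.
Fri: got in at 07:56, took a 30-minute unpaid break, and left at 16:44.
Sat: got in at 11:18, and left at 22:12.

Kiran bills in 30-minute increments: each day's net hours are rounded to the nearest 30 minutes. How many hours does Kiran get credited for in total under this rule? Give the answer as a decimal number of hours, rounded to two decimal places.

Wed: 11:18–20:49 = 9 h 31 min → rounds to 9 h 30 min
Thu: 09:36–19:02 = 9 h 26 min → rounds to 9 h 30 min
Fri: 07:56–16:44 = 8 h 48 min − 30 min = 8 h 18 min → rounds to 8 h 30 min
Sat: 11:18–22:12 = 10 h 54 min → rounds to 11 h 0 min
Total credited: 38 h 30 min.

38.50 hours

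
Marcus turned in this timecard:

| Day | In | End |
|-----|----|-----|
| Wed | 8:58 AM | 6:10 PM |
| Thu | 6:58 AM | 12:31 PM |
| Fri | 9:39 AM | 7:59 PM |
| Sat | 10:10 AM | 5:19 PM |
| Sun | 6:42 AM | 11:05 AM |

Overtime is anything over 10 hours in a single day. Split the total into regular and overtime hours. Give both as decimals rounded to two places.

Wed: 8:58 AM–6:10 PM = 9 h 12 min
Thu: 6:58 AM–12:31 PM = 5 h 33 min
Fri: 9:39 AM–7:59 PM = 10 h 20 min
Sat: 10:10 AM–5:19 PM = 7 h 9 min
Sun: 6:42 AM–11:05 AM = 4 h 23 min
Wed reg 9 h 12 min / OT 0 h 0 min; Thu reg 5 h 33 min / OT 0 h 0 min; Fri reg 10 h 0 min / OT 0 h 20 min; Sat reg 7 h 9 min / OT 0 h 0 min; Sun reg 4 h 23 min / OT 0 h 0 min.
Totals: regular 36 h 17 min, overtime 0 h 20 min.

Regular 36.28 hours, overtime 0.33 hours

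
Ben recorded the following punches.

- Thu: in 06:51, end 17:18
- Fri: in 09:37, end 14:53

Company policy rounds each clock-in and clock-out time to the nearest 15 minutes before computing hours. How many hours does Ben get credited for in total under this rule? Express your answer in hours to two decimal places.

16.00 hours

Thu: in 06:51→06:45, out 17:18→17:15; 10 h 30 min
Fri: in 09:37→09:30, out 14:53→15:00; 5 h 30 min
Total credited: 16 h 0 min.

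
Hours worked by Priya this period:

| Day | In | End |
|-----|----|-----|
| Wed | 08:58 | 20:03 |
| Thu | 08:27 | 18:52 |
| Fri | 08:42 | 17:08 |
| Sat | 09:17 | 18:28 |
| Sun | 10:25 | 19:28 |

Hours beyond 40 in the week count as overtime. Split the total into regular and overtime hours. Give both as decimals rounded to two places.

Regular 40.00 hours, overtime 8.17 hours

Wed: 08:58–20:03 = 11 h 5 min
Thu: 08:27–18:52 = 10 h 25 min
Fri: 08:42–17:08 = 8 h 26 min
Sat: 09:17–18:28 = 9 h 11 min
Sun: 10:25–19:28 = 9 h 3 min
Total worked: 48 h 10 min = 48.17 h.
Threshold 40 h → overtime 8 h 10 min, regular 40 h 0 min.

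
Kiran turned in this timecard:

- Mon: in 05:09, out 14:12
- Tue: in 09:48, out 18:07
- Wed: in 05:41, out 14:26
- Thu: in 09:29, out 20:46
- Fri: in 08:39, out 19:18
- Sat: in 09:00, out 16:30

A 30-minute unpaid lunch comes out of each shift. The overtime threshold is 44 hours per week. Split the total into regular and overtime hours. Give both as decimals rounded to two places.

Mon: 05:09–14:12 = 9 h 3 min; less 30 min break → 8 h 33 min
Tue: 09:48–18:07 = 8 h 19 min; less 30 min break → 7 h 49 min
Wed: 05:41–14:26 = 8 h 45 min; less 30 min break → 8 h 15 min
Thu: 09:29–20:46 = 11 h 17 min; less 30 min break → 10 h 47 min
Fri: 08:39–19:18 = 10 h 39 min; less 30 min break → 10 h 9 min
Sat: 09:00–16:30 = 7 h 30 min; less 30 min break → 7 h 0 min
Total worked: 52 h 33 min = 52.55 h.
Threshold 44 h → overtime 8 h 33 min, regular 44 h 0 min.

Regular 44.00 hours, overtime 8.55 hours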